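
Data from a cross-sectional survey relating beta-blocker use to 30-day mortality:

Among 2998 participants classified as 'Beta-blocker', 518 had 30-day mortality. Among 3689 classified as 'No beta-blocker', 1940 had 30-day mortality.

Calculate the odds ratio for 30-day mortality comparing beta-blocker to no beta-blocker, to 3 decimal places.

From the description: a = 518, b = 2480, c = 1940, d = 1749.
OR = (a·d)/(b·c) = (518 × 1749) / (2480 × 1940) = 905982 / 4811200 = 0.18831
Exposure is associated with lower odds of 30-day mortality (OR = 0.19 < 1).

0.188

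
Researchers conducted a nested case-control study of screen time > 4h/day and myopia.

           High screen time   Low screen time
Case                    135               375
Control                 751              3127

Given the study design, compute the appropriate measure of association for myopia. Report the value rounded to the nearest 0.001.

Reading the table with exposure as columns: a = 135 (High screen time, case), b = 751 (High screen time, non-case), c = 375 (Low screen time, case), d = 3127.
This is a nested case-control study: participants were sampled on outcome status, so risks in the source population cannot be estimated directly — relative risk is not valid here. The odds ratio is the appropriate measure.
OR = (a·d)/(b·c) = (135 × 3127) / (751 × 375) = 422145 / 281625 = 1.49896

1.499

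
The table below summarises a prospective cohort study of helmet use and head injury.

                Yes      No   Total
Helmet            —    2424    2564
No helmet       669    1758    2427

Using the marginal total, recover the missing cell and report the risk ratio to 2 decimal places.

0.20

The missing cell is in the exposed row: 2564 − 2424 = 140.
So a = 140, b = 2424, c = 669, d = 1758.
RR = [a/(a+b)] / [c/(c+d)] = (140/2564) / (669/2427) = 0.05460/0.27565 = 0.19809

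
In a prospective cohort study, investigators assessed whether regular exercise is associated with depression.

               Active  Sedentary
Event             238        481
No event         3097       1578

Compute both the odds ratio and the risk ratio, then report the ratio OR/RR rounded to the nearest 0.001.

0.825

Reading the table with exposure as columns: a = 238 (Active, case), b = 3097 (Active, non-case), c = 481 (Sedentary, case), d = 1578.
OR = (238·1578)/(3097·481) = 375564/1489657 = 0.25211
Risk in exposed = 238/3335 = 0.07136; risk in unexposed = 481/2059 = 0.23361; RR = 0.30549
OR/RR = 0.25211 / 0.30549 = 0.82529
The outcome is not rare, so the OR lies further from 1 than the RR.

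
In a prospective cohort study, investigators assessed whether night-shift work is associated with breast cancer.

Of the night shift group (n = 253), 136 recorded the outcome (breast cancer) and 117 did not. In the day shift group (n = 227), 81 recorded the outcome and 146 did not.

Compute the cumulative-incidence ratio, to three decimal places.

1.506

From the description: a = 136, b = 117, c = 81, d = 146.
Risk in exposed = 136/253 = 0.53755; risk in unexposed = 81/227 = 0.35683.
RR = 0.53755 / 0.35683 = 1.50647
The risk among the exposed is 1.51 times that among the unexposed.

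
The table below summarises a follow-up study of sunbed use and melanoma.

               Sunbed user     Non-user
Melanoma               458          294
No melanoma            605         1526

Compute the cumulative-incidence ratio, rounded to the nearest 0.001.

Reading the table with exposure as columns: a = 458 (Sunbed user, case), b = 605 (Sunbed user, non-case), c = 294 (Non-user, case), d = 1526.
Risk in exposed = 458/1063 = 0.43086; risk in unexposed = 294/1820 = 0.16154.
RR = 0.43086 / 0.16154 = 2.66720
The risk among the exposed is 2.67 times that among the unexposed.

2.667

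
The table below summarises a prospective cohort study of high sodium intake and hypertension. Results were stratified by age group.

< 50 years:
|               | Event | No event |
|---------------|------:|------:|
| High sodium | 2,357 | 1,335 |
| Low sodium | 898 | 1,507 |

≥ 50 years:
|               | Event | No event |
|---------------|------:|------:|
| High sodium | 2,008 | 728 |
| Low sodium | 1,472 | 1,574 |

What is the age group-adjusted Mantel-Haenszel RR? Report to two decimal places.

1.60

RR_MH = Σ(aᵢ·n₀ᵢ/nᵢ) / Σ(cᵢ·n₁ᵢ/nᵢ), with n₁ᵢ = aᵢ+bᵢ (exposed), n₀ᵢ = cᵢ+dᵢ (unexposed), nᵢ = n₁ᵢ+n₀ᵢ.
Stratum 1 (< 50 years): n₁ = 3692, n₀ = 2405, n = 6097; a·n₀/n = 2357·2405/6097 = 929.7335; c·n₁/n = 898·3692/6097 = 543.7783
Stratum 2 (≥ 50 years): n₁ = 2736, n₀ = 3046, n = 5782; a·n₀/n = 2008·3046/5782 = 1057.8291; c·n₁/n = 1472·2736/5782 = 696.5396
RR_MH = (929.7335 + 1057.8291) / (543.7783 + 696.5396) = 1987.5626 / 1240.3179 = 1.60246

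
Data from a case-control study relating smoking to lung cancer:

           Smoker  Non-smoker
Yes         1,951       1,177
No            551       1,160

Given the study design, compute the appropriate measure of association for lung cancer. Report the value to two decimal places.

Reading the table with exposure as columns: a = 1951 (Smoker, case), b = 551 (Smoker, non-case), c = 1177 (Non-smoker, case), d = 1160.
This is a case-control study: participants were sampled on outcome status, so risks in the source population cannot be estimated directly — relative risk is not valid here. The odds ratio is the appropriate measure.
OR = (a·d)/(b·c) = (1951 × 1160) / (551 × 1177) = 2263160 / 648527 = 3.48969

3.49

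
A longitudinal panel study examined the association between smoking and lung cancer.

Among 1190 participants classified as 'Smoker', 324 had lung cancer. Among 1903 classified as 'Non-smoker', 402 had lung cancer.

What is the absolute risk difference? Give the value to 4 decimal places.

0.0610

From the description: a = 324, b = 866, c = 402, d = 1501.
Risk in exposed = 324/1190 = 0.272269; risk in unexposed = 402/1903 = 0.211245.
Risk difference = 0.272269 − 0.211245 = 0.061024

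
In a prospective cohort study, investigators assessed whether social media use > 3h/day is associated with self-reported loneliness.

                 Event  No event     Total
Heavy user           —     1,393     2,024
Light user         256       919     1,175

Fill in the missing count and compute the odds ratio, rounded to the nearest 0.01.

The missing cell is in the exposed row: 2024 − 1393 = 631.
So a = 631, b = 1393, c = 256, d = 919.
OR = (a·d)/(b·c) = (631 × 919) / (1393 × 256) = 579889 / 356608 = 1.62612

1.63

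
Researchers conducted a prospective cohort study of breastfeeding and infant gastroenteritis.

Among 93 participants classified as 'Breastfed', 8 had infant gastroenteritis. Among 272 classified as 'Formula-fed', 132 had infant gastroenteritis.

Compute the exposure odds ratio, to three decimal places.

From the description: a = 8, b = 85, c = 132, d = 140.
OR = (a·d)/(b·c) = (8 × 140) / (85 × 132) = 1120 / 11220 = 0.09982
Exposure is associated with lower odds of infant gastroenteritis (OR = 0.10 < 1).

0.100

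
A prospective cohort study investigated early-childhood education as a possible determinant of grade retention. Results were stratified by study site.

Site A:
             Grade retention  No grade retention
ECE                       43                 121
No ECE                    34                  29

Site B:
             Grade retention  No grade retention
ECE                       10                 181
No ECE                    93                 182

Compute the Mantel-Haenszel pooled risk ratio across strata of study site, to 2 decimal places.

0.28

RR_MH = Σ(aᵢ·n₀ᵢ/nᵢ) / Σ(cᵢ·n₁ᵢ/nᵢ), with n₁ᵢ = aᵢ+bᵢ (exposed), n₀ᵢ = cᵢ+dᵢ (unexposed), nᵢ = n₁ᵢ+n₀ᵢ.
Stratum 1 (Site A): n₁ = 164, n₀ = 63, n = 227; a·n₀/n = 43·63/227 = 11.9339; c·n₁/n = 34·164/227 = 24.5639
Stratum 2 (Site B): n₁ = 191, n₀ = 275, n = 466; a·n₀/n = 10·275/466 = 5.9013; c·n₁/n = 93·191/466 = 38.1180
RR_MH = (11.9339 + 5.9013) / (24.5639 + 38.1180) = 17.8352 / 62.6819 = 0.28454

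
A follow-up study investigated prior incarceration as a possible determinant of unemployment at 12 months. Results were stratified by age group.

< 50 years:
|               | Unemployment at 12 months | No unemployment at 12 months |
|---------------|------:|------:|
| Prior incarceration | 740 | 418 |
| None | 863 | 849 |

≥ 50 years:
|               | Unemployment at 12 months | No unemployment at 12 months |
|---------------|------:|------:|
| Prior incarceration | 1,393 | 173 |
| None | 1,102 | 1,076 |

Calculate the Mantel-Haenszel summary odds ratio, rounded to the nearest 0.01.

OR_MH = Σ(aᵢdᵢ/nᵢ) / Σ(bᵢcᵢ/nᵢ), where nᵢ is the stratum total.
Stratum 1 (< 50 years): n = 2870; a·d/n = 740·849/2870 = 218.9059; b·c/n = 418·863/2870 = 125.6913
Stratum 2 (≥ 50 years): n = 3744; a·d/n = 1393·1076/3744 = 400.3387; b·c/n = 173·1102/3744 = 50.9204
OR_MH = (218.9059 + 400.3387) / (125.6913 + 50.9204) = 619.2446 / 176.6117 = 3.50625

3.51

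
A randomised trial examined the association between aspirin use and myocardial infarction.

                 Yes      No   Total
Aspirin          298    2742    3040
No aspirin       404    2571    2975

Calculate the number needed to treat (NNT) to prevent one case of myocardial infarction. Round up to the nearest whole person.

27

Risk in treated group = 298/3040 = 0.09803; risk in control = 404/2975 = 0.13580.
Absolute risk reduction = 0.13580 − 0.09803 = 0.03777
NNT = 1 / ARR = 1 / 0.03777 = 26.475 → round up → 27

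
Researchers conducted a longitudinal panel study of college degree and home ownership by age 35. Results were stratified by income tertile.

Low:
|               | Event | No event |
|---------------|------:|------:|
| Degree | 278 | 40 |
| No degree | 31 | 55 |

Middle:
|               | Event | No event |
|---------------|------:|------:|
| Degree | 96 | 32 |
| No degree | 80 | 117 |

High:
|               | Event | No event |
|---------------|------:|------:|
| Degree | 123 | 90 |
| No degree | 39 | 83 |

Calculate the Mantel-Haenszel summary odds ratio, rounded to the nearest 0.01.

OR_MH = Σ(aᵢdᵢ/nᵢ) / Σ(bᵢcᵢ/nᵢ), where nᵢ is the stratum total.
Stratum 1 (Low): n = 404; a·d/n = 278·55/404 = 37.8465; b·c/n = 40·31/404 = 3.0693
Stratum 2 (Middle): n = 325; a·d/n = 96·117/325 = 34.5600; b·c/n = 32·80/325 = 7.8769
Stratum 3 (High): n = 335; a·d/n = 123·83/335 = 30.4746; b·c/n = 90·39/335 = 10.4776
OR_MH = (37.8465 + 34.5600 + 30.4746) / (3.0693 + 7.8769 + 10.4776) = 102.8812 / 21.4238 = 4.80218

4.80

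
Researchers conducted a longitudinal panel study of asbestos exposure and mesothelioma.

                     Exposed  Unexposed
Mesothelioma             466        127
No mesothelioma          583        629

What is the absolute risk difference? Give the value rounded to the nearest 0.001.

Reading the table with exposure as columns: a = 466 (Exposed, case), b = 583 (Exposed, non-case), c = 127 (Unexposed, case), d = 629.
Risk in exposed = 466/1049 = 0.444233; risk in unexposed = 127/756 = 0.167989.
Risk difference = 0.444233 − 0.167989 = 0.276243

0.276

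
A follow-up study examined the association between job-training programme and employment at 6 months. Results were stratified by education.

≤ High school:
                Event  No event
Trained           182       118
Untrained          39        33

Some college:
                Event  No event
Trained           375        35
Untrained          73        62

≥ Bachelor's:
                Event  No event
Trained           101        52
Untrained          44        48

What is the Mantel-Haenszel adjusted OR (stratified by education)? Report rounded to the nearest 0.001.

2.977

OR_MH = Σ(aᵢdᵢ/nᵢ) / Σ(bᵢcᵢ/nᵢ), where nᵢ is the stratum total.
Stratum 1 (≤ High school): n = 372; a·d/n = 182·33/372 = 16.1452; b·c/n = 118·39/372 = 12.3710
Stratum 2 (Some college): n = 545; a·d/n = 375·62/545 = 42.6606; b·c/n = 35·73/545 = 4.6881
Stratum 3 (≥ Bachelor's): n = 245; a·d/n = 101·48/245 = 19.7878; b·c/n = 52·44/245 = 9.3388
OR_MH = (16.1452 + 42.6606 + 19.7878) / (12.3710 + 4.6881 + 9.3388) = 78.5935 / 26.3978 = 2.97727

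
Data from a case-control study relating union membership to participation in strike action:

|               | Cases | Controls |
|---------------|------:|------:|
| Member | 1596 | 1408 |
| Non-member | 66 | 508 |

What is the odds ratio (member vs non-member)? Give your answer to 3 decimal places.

Cells: a = 1596, b = 1408, c = 66, d = 508.
OR = (a·d)/(b·c) = (1596 × 508) / (1408 × 66) = 810768 / 92928 = 8.72469
The odds of participation in strike action are about 8.72 times as high in the member group.

8.725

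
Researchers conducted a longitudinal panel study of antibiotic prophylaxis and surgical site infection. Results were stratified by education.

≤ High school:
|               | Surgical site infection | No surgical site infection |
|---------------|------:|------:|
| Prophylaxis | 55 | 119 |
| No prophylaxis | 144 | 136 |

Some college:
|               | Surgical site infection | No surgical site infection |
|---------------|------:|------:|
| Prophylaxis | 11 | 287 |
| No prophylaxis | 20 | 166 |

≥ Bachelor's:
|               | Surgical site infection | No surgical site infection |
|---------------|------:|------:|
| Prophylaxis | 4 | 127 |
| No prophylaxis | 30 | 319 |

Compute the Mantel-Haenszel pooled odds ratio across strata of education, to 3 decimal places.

0.398

OR_MH = Σ(aᵢdᵢ/nᵢ) / Σ(bᵢcᵢ/nᵢ), where nᵢ is the stratum total.
Stratum 1 (≤ High school): n = 454; a·d/n = 55·136/454 = 16.4758; b·c/n = 119·144/454 = 37.7445
Stratum 2 (Some college): n = 484; a·d/n = 11·166/484 = 3.7727; b·c/n = 287·20/484 = 11.8595
Stratum 3 (≥ Bachelor's): n = 480; a·d/n = 4·319/480 = 2.6583; b·c/n = 127·30/480 = 7.9375
OR_MH = (16.4758 + 3.7727 + 2.6583) / (37.7445 + 11.8595 + 7.9375) = 22.9068 / 57.5415 = 0.39809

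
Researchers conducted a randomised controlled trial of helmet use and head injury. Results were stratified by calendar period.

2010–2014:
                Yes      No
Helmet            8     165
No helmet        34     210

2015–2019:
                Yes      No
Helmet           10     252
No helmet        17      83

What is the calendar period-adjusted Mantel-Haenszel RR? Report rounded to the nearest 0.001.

0.282

RR_MH = Σ(aᵢ·n₀ᵢ/nᵢ) / Σ(cᵢ·n₁ᵢ/nᵢ), with n₁ᵢ = aᵢ+bᵢ (exposed), n₀ᵢ = cᵢ+dᵢ (unexposed), nᵢ = n₁ᵢ+n₀ᵢ.
Stratum 1 (2010–2014): n₁ = 173, n₀ = 244, n = 417; a·n₀/n = 8·244/417 = 4.6811; c·n₁/n = 34·173/417 = 14.1055
Stratum 2 (2015–2019): n₁ = 262, n₀ = 100, n = 362; a·n₀/n = 10·100/362 = 2.7624; c·n₁/n = 17·262/362 = 12.3039
RR_MH = (4.6811 + 2.7624) / (14.1055 + 12.3039) = 7.4435 / 26.4094 = 0.28185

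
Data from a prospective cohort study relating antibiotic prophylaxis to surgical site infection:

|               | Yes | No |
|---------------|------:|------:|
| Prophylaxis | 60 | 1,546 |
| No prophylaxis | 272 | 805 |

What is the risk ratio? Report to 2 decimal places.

0.15

Cells: a = 60, b = 1546, c = 272, d = 805.
Risk in exposed = 60/1606 = 0.03736; risk in unexposed = 272/1077 = 0.25255.
RR = 0.03736 / 0.25255 = 0.14793
The risk is 85% lower among the exposed than among the unexposed.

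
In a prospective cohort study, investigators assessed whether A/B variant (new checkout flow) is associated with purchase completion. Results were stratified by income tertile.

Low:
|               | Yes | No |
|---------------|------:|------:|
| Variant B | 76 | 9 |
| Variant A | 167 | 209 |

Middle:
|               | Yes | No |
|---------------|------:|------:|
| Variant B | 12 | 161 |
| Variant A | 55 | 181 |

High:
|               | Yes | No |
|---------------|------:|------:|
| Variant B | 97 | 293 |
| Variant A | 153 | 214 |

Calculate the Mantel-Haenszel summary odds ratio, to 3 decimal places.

OR_MH = Σ(aᵢdᵢ/nᵢ) / Σ(bᵢcᵢ/nᵢ), where nᵢ is the stratum total.
Stratum 1 (Low): n = 461; a·d/n = 76·209/461 = 34.4555; b·c/n = 9·167/461 = 3.2603
Stratum 2 (Middle): n = 409; a·d/n = 12·181/409 = 5.3105; b·c/n = 161·55/409 = 21.6504
Stratum 3 (High): n = 757; a·d/n = 97·214/757 = 27.4214; b·c/n = 293·153/757 = 59.2193
OR_MH = (34.4555 + 5.3105 + 27.4214) / (3.2603 + 21.6504 + 59.2193) = 67.1874 / 84.1300 = 0.79861

0.799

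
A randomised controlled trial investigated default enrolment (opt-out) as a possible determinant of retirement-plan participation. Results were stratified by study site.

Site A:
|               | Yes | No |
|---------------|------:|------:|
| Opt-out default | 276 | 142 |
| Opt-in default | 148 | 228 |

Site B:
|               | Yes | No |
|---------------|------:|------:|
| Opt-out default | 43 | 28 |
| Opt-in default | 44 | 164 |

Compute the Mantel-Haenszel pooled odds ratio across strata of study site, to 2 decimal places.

OR_MH = Σ(aᵢdᵢ/nᵢ) / Σ(bᵢcᵢ/nᵢ), where nᵢ is the stratum total.
Stratum 1 (Site A): n = 794; a·d/n = 276·228/794 = 79.2544; b·c/n = 142·148/794 = 26.4685
Stratum 2 (Site B): n = 279; a·d/n = 43·164/279 = 25.2760; b·c/n = 28·44/279 = 4.4158
OR_MH = (79.2544 + 25.2760) / (26.4685 + 4.4158) = 104.5304 / 30.8843 = 3.38458

3.38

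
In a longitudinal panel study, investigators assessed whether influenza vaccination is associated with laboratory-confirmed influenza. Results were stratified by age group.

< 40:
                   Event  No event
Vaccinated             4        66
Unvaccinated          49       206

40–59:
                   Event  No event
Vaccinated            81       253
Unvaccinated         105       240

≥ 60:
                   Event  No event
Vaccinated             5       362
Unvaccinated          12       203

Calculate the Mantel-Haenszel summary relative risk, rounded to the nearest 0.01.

RR_MH = Σ(aᵢ·n₀ᵢ/nᵢ) / Σ(cᵢ·n₁ᵢ/nᵢ), with n₁ᵢ = aᵢ+bᵢ (exposed), n₀ᵢ = cᵢ+dᵢ (unexposed), nᵢ = n₁ᵢ+n₀ᵢ.
Stratum 1 (< 40): n₁ = 70, n₀ = 255, n = 325; a·n₀/n = 4·255/325 = 3.1385; c·n₁/n = 49·70/325 = 10.5538
Stratum 2 (40–59): n₁ = 334, n₀ = 345, n = 679; a·n₀/n = 81·345/679 = 41.1561; c·n₁/n = 105·334/679 = 51.6495
Stratum 3 (≥ 60): n₁ = 367, n₀ = 215, n = 582; a·n₀/n = 5·215/582 = 1.8471; c·n₁/n = 12·367/582 = 7.5670
RR_MH = (3.1385 + 41.1561 + 1.8471) / (10.5538 + 51.6495 + 7.5670) = 46.1417 / 69.7703 = 0.66134

0.66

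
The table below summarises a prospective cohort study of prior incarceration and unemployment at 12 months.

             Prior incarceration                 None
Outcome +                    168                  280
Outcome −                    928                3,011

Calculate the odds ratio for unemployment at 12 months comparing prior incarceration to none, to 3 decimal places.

1.947

Reading the table with exposure as columns: a = 168 (Prior incarceration, case), b = 928 (Prior incarceration, non-case), c = 280 (None, case), d = 3011.
OR = (a·d)/(b·c) = (168 × 3011) / (928 × 280) = 505848 / 259840 = 1.94677
The odds of unemployment at 12 months are about 1.95 times as high in the prior incarceration group.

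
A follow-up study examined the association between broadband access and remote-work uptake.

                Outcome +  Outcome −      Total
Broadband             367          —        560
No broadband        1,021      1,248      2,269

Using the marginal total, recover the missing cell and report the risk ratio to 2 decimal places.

1.46

The missing cell is in the exposed row: 560 − 367 = 193.
So a = 367, b = 193, c = 1021, d = 1248.
RR = [a/(a+b)] / [c/(c+d)] = (367/560) / (1021/2269) = 0.65536/0.44998 = 1.45642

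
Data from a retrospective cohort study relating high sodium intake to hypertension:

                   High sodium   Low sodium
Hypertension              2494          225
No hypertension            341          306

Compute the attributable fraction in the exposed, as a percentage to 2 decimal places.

Reading the table with exposure as columns: a = 2494 (High sodium, case), b = 341 (High sodium, non-case), c = 225 (Low sodium, case), d = 306.
Risk in exposed = 2494/2835 = 0.87972; risk in unexposed = 225/531 = 0.42373.
RR = 0.87972/0.42373 = 2.07613
AR% = (RR − 1)/RR × 100 = (2.07613 − 1)/2.07613 × 100 = 51.8336%

51.83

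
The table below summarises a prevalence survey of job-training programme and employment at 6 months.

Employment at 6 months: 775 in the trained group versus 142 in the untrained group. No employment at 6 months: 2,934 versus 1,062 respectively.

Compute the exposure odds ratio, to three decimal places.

1.976

From the description: a = 775, b = 2934, c = 142, d = 1062.
OR = (a·d)/(b·c) = (775 × 1062) / (2934 × 142) = 823050 / 416628 = 1.97550
The odds of employment at 6 months are about 1.98 times as high in the trained group.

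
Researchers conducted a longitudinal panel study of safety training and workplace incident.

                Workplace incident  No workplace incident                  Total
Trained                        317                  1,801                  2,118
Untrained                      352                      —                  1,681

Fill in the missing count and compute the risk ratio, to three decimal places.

0.715

The missing cell is in the unexposed row: 1681 − 352 = 1329.
So a = 317, b = 1801, c = 352, d = 1329.
RR = [a/(a+b)] / [c/(c+d)] = (317/2118) / (352/1681) = 0.14967/0.20940 = 0.71476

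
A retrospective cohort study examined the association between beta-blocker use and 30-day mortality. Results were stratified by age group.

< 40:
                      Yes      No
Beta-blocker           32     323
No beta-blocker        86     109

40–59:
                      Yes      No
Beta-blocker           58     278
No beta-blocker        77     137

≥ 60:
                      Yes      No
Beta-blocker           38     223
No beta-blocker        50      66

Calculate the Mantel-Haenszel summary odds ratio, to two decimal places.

OR_MH = Σ(aᵢdᵢ/nᵢ) / Σ(bᵢcᵢ/nᵢ), where nᵢ is the stratum total.
Stratum 1 (< 40): n = 550; a·d/n = 32·109/550 = 6.3418; b·c/n = 323·86/550 = 50.5055
Stratum 2 (40–59): n = 550; a·d/n = 58·137/550 = 14.4473; b·c/n = 278·77/550 = 38.9200
Stratum 3 (≥ 60): n = 377; a·d/n = 38·66/377 = 6.6525; b·c/n = 223·50/377 = 29.5756
OR_MH = (6.3418 + 14.4473 + 6.6525) / (50.5055 + 38.9200 + 29.5756) = 27.4416 / 119.0011 = 0.23060

0.23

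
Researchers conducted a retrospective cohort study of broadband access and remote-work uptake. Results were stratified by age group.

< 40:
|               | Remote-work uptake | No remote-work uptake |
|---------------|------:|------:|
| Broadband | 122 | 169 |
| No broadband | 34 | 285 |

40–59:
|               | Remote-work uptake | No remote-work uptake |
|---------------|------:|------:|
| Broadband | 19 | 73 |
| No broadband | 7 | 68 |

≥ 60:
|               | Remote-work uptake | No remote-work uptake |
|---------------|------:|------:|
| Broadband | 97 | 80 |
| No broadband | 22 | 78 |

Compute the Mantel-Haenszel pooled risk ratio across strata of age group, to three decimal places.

RR_MH = Σ(aᵢ·n₀ᵢ/nᵢ) / Σ(cᵢ·n₁ᵢ/nᵢ), with n₁ᵢ = aᵢ+bᵢ (exposed), n₀ᵢ = cᵢ+dᵢ (unexposed), nᵢ = n₁ᵢ+n₀ᵢ.
Stratum 1 (< 40): n₁ = 291, n₀ = 319, n = 610; a·n₀/n = 122·319/610 = 63.8000; c·n₁/n = 34·291/610 = 16.2197
Stratum 2 (40–59): n₁ = 92, n₀ = 75, n = 167; a·n₀/n = 19·75/167 = 8.5329; c·n₁/n = 7·92/167 = 3.8563
Stratum 3 (≥ 60): n₁ = 177, n₀ = 100, n = 277; a·n₀/n = 97·100/277 = 35.0181; c·n₁/n = 22·177/277 = 14.0578
RR_MH = (63.8000 + 8.5329 + 35.0181) / (16.2197 + 3.8563 + 14.0578) = 107.3510 / 34.1337 = 3.14501

3.145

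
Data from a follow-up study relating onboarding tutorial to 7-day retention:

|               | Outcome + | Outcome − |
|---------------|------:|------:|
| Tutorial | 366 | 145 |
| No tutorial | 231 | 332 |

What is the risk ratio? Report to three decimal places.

1.746

Cells: a = 366, b = 145, c = 231, d = 332.
Risk in exposed = 366/511 = 0.71624; risk in unexposed = 231/563 = 0.41030.
RR = 0.71624 / 0.41030 = 1.74565
The risk among the exposed is 1.75 times that among the unexposed.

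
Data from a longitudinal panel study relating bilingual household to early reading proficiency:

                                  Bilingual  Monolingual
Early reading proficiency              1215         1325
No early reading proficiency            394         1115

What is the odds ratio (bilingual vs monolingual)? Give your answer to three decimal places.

2.595

Reading the table with exposure as columns: a = 1215 (Bilingual, case), b = 394 (Bilingual, non-case), c = 1325 (Monolingual, case), d = 1115.
OR = (a·d)/(b·c) = (1215 × 1115) / (394 × 1325) = 1354725 / 522050 = 2.59501
The odds of early reading proficiency are about 2.60 times as high in the bilingual group.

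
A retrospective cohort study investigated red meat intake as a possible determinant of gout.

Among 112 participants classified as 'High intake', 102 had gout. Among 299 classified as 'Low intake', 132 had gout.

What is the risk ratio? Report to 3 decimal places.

2.063

From the description: a = 102, b = 10, c = 132, d = 167.
Risk in exposed = 102/112 = 0.91071; risk in unexposed = 132/299 = 0.44147.
RR = 0.91071 / 0.44147 = 2.06291
The risk among the exposed is 2.06 times that among the unexposed.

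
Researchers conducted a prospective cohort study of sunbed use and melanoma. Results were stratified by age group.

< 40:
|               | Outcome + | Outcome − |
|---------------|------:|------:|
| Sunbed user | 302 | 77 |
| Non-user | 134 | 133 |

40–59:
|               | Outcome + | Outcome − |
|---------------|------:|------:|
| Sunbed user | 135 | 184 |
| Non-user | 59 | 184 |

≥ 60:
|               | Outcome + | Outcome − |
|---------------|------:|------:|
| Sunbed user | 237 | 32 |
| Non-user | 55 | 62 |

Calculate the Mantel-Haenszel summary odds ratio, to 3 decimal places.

OR_MH = Σ(aᵢdᵢ/nᵢ) / Σ(bᵢcᵢ/nᵢ), where nᵢ is the stratum total.
Stratum 1 (< 40): n = 646; a·d/n = 302·133/646 = 62.1765; b·c/n = 77·134/646 = 15.9721
Stratum 2 (40–59): n = 562; a·d/n = 135·184/562 = 44.1993; b·c/n = 184·59/562 = 19.3167
Stratum 3 (≥ 60): n = 386; a·d/n = 237·62/386 = 38.0674; b·c/n = 32·55/386 = 4.5596
OR_MH = (62.1765 + 44.1993 + 38.0674) / (15.9721 + 19.3167 + 4.5596) = 144.4431 / 39.8484 = 3.62481

3.625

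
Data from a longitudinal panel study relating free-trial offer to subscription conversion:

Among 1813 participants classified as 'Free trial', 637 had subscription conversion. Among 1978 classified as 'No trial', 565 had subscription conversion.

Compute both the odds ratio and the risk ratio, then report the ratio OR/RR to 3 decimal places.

From the description: a = 637, b = 1176, c = 565, d = 1413.
OR = (637·1413)/(1176·565) = 900081/664440 = 1.35465
Risk in exposed = 637/1813 = 0.35135; risk in unexposed = 565/1978 = 0.28564; RR = 1.23004
OR/RR = 1.35465 / 1.23004 = 1.10130
The outcome is not rare, so the OR lies further from 1 than the RR.

1.101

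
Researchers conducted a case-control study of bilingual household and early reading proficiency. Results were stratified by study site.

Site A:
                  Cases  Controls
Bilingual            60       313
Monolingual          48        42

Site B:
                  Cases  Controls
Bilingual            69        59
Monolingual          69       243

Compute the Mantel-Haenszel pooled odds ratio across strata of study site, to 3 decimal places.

OR_MH = Σ(aᵢdᵢ/nᵢ) / Σ(bᵢcᵢ/nᵢ), where nᵢ is the stratum total.
Stratum 1 (Site A): n = 463; a·d/n = 60·42/463 = 5.4428; b·c/n = 313·48/463 = 32.4492
Stratum 2 (Site B): n = 440; a·d/n = 69·243/440 = 38.1068; b·c/n = 59·69/440 = 9.2523
OR_MH = (5.4428 + 38.1068) / (32.4492 + 9.2523) = 43.5496 / 41.7015 = 1.04432

1.044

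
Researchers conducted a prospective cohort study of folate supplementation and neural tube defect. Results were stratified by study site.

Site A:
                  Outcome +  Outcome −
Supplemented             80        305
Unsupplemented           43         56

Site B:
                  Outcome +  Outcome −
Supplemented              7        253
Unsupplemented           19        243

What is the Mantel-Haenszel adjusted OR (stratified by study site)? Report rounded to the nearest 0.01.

OR_MH = Σ(aᵢdᵢ/nᵢ) / Σ(bᵢcᵢ/nᵢ), where nᵢ is the stratum total.
Stratum 1 (Site A): n = 484; a·d/n = 80·56/484 = 9.2562; b·c/n = 305·43/484 = 27.0971
Stratum 2 (Site B): n = 522; a·d/n = 7·243/522 = 3.2586; b·c/n = 253·19/522 = 9.2088
OR_MH = (9.2562 + 3.2586) / (27.0971 + 9.2088) = 12.5148 / 36.3059 = 0.34470

0.34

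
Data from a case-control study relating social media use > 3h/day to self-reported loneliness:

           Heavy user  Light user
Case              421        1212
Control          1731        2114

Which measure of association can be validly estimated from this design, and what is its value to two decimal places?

Reading the table with exposure as columns: a = 421 (Heavy user, case), b = 1731 (Heavy user, non-case), c = 1212 (Light user, case), d = 2114.
This is a case-control study: participants were sampled on outcome status, so risks in the source population cannot be estimated directly — relative risk is not valid here. The odds ratio is the appropriate measure.
OR = (a·d)/(b·c) = (421 × 2114) / (1731 × 1212) = 889994 / 2097972 = 0.42422

0.42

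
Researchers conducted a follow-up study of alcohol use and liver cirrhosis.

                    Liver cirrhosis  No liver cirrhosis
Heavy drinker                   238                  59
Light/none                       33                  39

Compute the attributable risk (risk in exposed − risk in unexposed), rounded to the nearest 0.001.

0.343

Cells: a = 238, b = 59, c = 33, d = 39.
Risk in exposed = 238/297 = 0.801347; risk in unexposed = 33/72 = 0.458333.
Risk difference = 0.801347 − 0.458333 = 0.343013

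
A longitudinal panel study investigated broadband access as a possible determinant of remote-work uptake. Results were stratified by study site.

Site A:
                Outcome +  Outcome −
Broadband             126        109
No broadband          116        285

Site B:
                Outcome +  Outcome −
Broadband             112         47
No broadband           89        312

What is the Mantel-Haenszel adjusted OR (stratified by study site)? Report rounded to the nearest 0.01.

4.35

OR_MH = Σ(aᵢdᵢ/nᵢ) / Σ(bᵢcᵢ/nᵢ), where nᵢ is the stratum total.
Stratum 1 (Site A): n = 636; a·d/n = 126·285/636 = 56.4623; b·c/n = 109·116/636 = 19.8805
Stratum 2 (Site B): n = 560; a·d/n = 112·312/560 = 62.4000; b·c/n = 47·89/560 = 7.4696
OR_MH = (56.4623 + 62.4000) / (19.8805 + 7.4696) = 118.8623 / 27.3501 = 4.34595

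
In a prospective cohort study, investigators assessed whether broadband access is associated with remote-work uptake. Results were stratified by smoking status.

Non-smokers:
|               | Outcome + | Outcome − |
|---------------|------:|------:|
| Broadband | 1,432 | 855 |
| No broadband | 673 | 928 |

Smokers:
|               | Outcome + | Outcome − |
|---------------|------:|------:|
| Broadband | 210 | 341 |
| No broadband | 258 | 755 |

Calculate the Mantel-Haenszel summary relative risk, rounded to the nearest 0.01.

RR_MH = Σ(aᵢ·n₀ᵢ/nᵢ) / Σ(cᵢ·n₁ᵢ/nᵢ), with n₁ᵢ = aᵢ+bᵢ (exposed), n₀ᵢ = cᵢ+dᵢ (unexposed), nᵢ = n₁ᵢ+n₀ᵢ.
Stratum 1 (Non-smokers): n₁ = 2287, n₀ = 1601, n = 3888; a·n₀/n = 1432·1601/3888 = 589.6687; c·n₁/n = 673·2287/3888 = 395.8722
Stratum 2 (Smokers): n₁ = 551, n₀ = 1013, n = 1564; a·n₀/n = 210·1013/1564 = 136.0166; c·n₁/n = 258·551/1564 = 90.8939
RR_MH = (589.6687 + 136.0166) / (395.8722 + 90.8939) = 725.6853 / 486.7660 = 1.49083

1.49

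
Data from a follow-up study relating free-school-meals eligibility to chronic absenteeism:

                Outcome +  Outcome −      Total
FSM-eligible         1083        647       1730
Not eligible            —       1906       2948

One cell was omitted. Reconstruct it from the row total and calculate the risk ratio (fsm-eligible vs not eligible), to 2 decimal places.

1.77

The missing cell is in the unexposed row: 2948 − 1906 = 1042.
So a = 1083, b = 647, c = 1042, d = 1906.
RR = [a/(a+b)] / [c/(c+d)] = (1083/1730) / (1042/2948) = 0.62601/0.35346 = 1.77110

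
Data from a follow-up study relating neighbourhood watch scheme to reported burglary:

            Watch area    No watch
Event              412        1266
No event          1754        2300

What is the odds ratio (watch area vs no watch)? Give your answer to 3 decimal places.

0.427

Reading the table with exposure as columns: a = 412 (Watch area, case), b = 1754 (Watch area, non-case), c = 1266 (No watch, case), d = 2300.
OR = (a·d)/(b·c) = (412 × 2300) / (1754 × 1266) = 947600 / 2220564 = 0.42674
Exposure is associated with lower odds of reported burglary (OR = 0.43 < 1).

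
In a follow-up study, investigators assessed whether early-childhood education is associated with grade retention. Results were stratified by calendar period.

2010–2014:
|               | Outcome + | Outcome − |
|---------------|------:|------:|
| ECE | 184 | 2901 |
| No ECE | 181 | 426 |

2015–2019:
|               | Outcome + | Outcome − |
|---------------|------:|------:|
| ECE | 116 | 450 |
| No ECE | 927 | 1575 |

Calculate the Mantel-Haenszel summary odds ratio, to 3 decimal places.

0.290

OR_MH = Σ(aᵢdᵢ/nᵢ) / Σ(bᵢcᵢ/nᵢ), where nᵢ is the stratum total.
Stratum 1 (2010–2014): n = 3692; a·d/n = 184·426/3692 = 21.2308; b·c/n = 2901·181/3692 = 142.2213
Stratum 2 (2015–2019): n = 3068; a·d/n = 116·1575/3068 = 59.5502; b·c/n = 450·927/3068 = 135.9681
OR_MH = (21.2308 + 59.5502) / (142.2213 + 135.9681) = 80.7810 / 278.1893 = 0.29038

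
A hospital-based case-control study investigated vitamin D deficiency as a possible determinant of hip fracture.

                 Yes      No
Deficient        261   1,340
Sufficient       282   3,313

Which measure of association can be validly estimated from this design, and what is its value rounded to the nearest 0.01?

Cells: a = 261, b = 1340, c = 282, d = 3313.
This is a hospital-based case-control study: participants were sampled on outcome status, so risks in the source population cannot be estimated directly — relative risk is not valid here. The odds ratio is the appropriate measure.
OR = (a·d)/(b·c) = (261 × 3313) / (1340 × 282) = 864693 / 377880 = 2.28827

2.29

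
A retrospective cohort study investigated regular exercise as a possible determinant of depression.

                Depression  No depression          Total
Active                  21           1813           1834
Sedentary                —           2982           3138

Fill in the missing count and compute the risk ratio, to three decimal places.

The missing cell is in the unexposed row: 3138 − 2982 = 156.
So a = 21, b = 1813, c = 156, d = 2982.
RR = [a/(a+b)] / [c/(c+d)] = (21/1834) / (156/3138) = 0.01145/0.04971 = 0.23033

0.230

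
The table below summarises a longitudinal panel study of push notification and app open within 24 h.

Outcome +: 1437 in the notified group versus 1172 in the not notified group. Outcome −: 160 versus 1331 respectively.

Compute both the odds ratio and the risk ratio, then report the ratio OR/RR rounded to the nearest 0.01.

From the description: a = 1437, b = 160, c = 1172, d = 1331.
OR = (1437·1331)/(160·1172) = 1912647/187520 = 10.19970
Risk in exposed = 1437/1597 = 0.89981; risk in unexposed = 1172/2503 = 0.46824; RR = 1.92170
OR/RR = 10.19970 / 1.92170 = 5.30765
The outcome is not rare, so the OR lies further from 1 than the RR.

5.31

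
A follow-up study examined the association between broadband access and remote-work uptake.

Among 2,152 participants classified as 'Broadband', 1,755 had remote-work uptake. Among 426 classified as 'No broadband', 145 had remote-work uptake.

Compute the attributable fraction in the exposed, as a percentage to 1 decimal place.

58.3

From the description: a = 1755, b = 397, c = 145, d = 281.
Risk in exposed = 1755/2152 = 0.81552; risk in unexposed = 145/426 = 0.34038.
RR = 0.81552/0.34038 = 2.39594
AR% = (RR − 1)/RR × 100 = (2.39594 − 1)/2.39594 × 100 = 58.2628%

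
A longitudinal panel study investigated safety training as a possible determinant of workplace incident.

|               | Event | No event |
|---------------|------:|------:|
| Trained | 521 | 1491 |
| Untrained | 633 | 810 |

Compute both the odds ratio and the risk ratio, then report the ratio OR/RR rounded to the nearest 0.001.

Cells: a = 521, b = 1491, c = 633, d = 810.
OR = (521·810)/(1491·633) = 422010/943803 = 0.44714
Risk in exposed = 521/2012 = 0.25895; risk in unexposed = 633/1443 = 0.43867; RR = 0.59030
OR/RR = 0.44714 / 0.59030 = 0.75748
The outcome is not rare, so the OR lies further from 1 than the RR.

0.757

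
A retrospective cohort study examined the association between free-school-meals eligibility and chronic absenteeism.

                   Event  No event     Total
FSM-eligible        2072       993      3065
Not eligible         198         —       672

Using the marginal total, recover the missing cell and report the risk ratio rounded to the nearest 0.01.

2.29

The missing cell is in the unexposed row: 672 − 198 = 474.
So a = 2072, b = 993, c = 198, d = 474.
RR = [a/(a+b)] / [c/(c+d)] = (2072/3065) / (198/672) = 0.67602/0.29464 = 2.29437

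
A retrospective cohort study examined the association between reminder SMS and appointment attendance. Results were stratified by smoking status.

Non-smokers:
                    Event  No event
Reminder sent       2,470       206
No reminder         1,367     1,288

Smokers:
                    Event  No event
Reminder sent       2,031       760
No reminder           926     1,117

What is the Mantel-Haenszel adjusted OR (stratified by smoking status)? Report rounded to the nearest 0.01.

OR_MH = Σ(aᵢdᵢ/nᵢ) / Σ(bᵢcᵢ/nᵢ), where nᵢ is the stratum total.
Stratum 1 (Non-smokers): n = 5331; a·d/n = 2470·1288/5331 = 596.7661; b·c/n = 206·1367/5331 = 52.8235
Stratum 2 (Smokers): n = 4834; a·d/n = 2031·1117/4834 = 469.3064; b·c/n = 760·926/4834 = 145.5854
OR_MH = (596.7661 + 469.3064) / (52.8235 + 145.5854) = 1066.0725 / 198.4089 = 5.37311

5.37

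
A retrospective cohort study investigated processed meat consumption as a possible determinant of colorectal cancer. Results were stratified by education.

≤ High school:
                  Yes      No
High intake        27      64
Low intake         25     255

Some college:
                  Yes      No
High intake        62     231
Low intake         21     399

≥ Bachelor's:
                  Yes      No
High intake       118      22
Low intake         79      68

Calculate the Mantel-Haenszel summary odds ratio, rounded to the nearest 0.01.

OR_MH = Σ(aᵢdᵢ/nᵢ) / Σ(bᵢcᵢ/nᵢ), where nᵢ is the stratum total.
Stratum 1 (≤ High school): n = 371; a·d/n = 27·255/371 = 18.5580; b·c/n = 64·25/371 = 4.3127
Stratum 2 (Some college): n = 713; a·d/n = 62·399/713 = 34.6957; b·c/n = 231·21/713 = 6.8036
Stratum 3 (≥ Bachelor's): n = 287; a·d/n = 118·68/287 = 27.9582; b·c/n = 22·79/287 = 6.0557
OR_MH = (18.5580 + 34.6957 + 27.9582) / (4.3127 + 6.8036 + 6.0557) = 81.2118 / 17.1721 = 4.72930

4.73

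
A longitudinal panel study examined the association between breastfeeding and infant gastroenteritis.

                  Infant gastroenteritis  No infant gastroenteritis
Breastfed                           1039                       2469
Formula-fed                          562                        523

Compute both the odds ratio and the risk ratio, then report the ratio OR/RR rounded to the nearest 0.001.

Cells: a = 1039, b = 2469, c = 562, d = 523.
OR = (1039·523)/(2469·562) = 543397/1387578 = 0.39162
Risk in exposed = 1039/3508 = 0.29618; risk in unexposed = 562/1085 = 0.51797; RR = 0.57181
OR/RR = 0.39162 / 0.57181 = 0.68487
The outcome is not rare, so the OR lies further from 1 than the RR.

0.685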